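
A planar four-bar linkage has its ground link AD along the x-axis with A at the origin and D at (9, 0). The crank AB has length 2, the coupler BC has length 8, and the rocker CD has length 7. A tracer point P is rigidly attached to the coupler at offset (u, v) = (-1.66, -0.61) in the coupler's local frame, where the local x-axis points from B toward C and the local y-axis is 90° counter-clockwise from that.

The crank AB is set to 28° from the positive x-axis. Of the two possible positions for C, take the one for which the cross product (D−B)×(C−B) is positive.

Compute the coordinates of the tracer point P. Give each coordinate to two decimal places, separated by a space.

A=(0,0), D=(9.00,0)
B = A + 2.00·(cos28°, sin28°) = (1.7659, 0.9389)
|BD| = 7.2948
circle(B,8.00) ∩ circle(D,7.00): a=4.6755, h=6.4915
  candidates: C₊=(7.2381,6.7746) cross=47.354; C₋=(5.5670,-6.1004) cross=-47.354
  mode + wants cross > 0 → take C=(7.2381,6.7746) (cross=47.354)
ex = (C−B)/|BC| = (0.6840,0.7295); ey = (-0.7295,0.6840)
P = B + -1.66·ex + -0.61·ey = (1.0754,-0.6892)

1.08 -0.69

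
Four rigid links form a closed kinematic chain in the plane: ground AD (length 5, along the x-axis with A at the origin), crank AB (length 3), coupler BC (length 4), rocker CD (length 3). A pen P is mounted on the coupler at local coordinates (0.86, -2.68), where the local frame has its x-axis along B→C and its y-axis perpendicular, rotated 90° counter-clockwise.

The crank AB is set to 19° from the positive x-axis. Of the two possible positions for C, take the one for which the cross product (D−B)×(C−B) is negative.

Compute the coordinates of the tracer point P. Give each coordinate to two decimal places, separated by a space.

A=(0,0), D=(5.00,0)
B = A + 3.00·(cos19°, sin19°) = (2.8366, 0.9767)
|BD| = 2.3737
circle(B,4.00) ∩ circle(D,3.00): a=2.6613, h=2.9862
  candidates: C₊=(6.4909,2.6033) cross=7.088; C₋=(4.0334,-2.8400) cross=-7.088
  mode - wants cross < 0 → take C=(4.0334,-2.8400) (cross=-7.088)
ex = (C−B)/|BC| = (0.2992,-0.9542); ey = (0.9542,0.2992)
P = B + 0.86·ex + -2.68·ey = (0.5367,-0.6458)

0.54 -0.65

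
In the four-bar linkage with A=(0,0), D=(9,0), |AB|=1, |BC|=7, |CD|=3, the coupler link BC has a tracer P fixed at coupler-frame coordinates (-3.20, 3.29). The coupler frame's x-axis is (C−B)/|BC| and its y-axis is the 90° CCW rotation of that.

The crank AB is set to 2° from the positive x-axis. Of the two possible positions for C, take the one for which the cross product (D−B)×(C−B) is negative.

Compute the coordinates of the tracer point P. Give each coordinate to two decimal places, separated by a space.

A=(0,0), D=(9.00,0)
B = A + 1.00·(cos2°, sin2°) = (0.9994, 0.0349)
|BD| = 8.0007
circle(B,7.00) ∩ circle(D,3.00): a=6.5001, h=2.5978
  candidates: C₊=(7.5108,2.6043) cross=20.784; C₋=(7.4881,-2.5912) cross=-20.784
  mode - wants cross < 0 → take C=(7.4881,-2.5912) (cross=-20.784)
ex = (C−B)/|BC| = (0.9270,-0.3752); ey = (0.3752,0.9270)
P = B + -3.20·ex + 3.29·ey = (-0.7326,4.2851)

-0.73 4.29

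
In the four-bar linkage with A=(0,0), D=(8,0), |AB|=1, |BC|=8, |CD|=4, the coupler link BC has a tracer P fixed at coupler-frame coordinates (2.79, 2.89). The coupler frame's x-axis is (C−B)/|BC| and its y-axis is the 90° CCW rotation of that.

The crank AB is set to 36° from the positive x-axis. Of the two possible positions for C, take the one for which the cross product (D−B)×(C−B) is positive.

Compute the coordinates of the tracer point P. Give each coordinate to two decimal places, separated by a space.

A=(0,0), D=(8.00,0)
B = A + 1.00·(cos36°, sin36°) = (0.8090, 0.5878)
|BD| = 7.2150
circle(B,8.00) ∩ circle(D,4.00): a=6.9339, h=3.9901
  candidates: C₊=(8.0449,3.9997) cross=28.789; C₋=(7.3948,-3.9540) cross=-28.789
  mode + wants cross > 0 → take C=(8.0449,3.9997) (cross=28.789)
ex = (C−B)/|BC| = (0.9045,0.4265); ey = (-0.4265,0.9045)
P = B + 2.79·ex + 2.89·ey = (2.1000,4.3917)

2.10 4.39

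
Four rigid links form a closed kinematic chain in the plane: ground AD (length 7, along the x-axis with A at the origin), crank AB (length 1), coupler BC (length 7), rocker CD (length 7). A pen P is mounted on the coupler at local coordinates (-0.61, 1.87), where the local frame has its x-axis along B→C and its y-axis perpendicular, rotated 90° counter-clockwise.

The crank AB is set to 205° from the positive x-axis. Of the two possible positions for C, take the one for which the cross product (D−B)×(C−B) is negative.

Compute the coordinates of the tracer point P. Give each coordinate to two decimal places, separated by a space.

A=(0,0), D=(7.00,0)
B = A + 1.00·(cos205°, sin205°) = (-0.9063, -0.4226)
|BD| = 7.9176
circle(B,7.00) ∩ circle(D,7.00): a=3.9588, h=5.7730
  candidates: C₊=(2.7387,5.5535) cross=45.709; C₋=(3.3550,-5.9761) cross=-45.709
  mode - wants cross < 0 → take C=(3.3550,-5.9761) (cross=-45.709)
ex = (C−B)/|BC| = (0.6088,-0.7934); ey = (0.7934,0.6088)
P = B + -0.61·ex + 1.87·ey = (0.2059,1.1997)

0.21 1.20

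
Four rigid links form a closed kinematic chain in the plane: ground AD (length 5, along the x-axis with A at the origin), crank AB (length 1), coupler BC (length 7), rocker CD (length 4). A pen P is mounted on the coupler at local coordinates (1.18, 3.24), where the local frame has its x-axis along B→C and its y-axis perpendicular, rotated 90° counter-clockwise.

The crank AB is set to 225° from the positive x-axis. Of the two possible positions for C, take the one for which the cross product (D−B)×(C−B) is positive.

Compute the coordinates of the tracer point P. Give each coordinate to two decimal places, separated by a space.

A=(0,0), D=(5.00,0)
B = A + 1.00·(cos225°, sin225°) = (-0.7071, -0.7071)
|BD| = 5.7507
circle(B,7.00) ∩ circle(D,4.00): a=5.7446, h=4.0000
  candidates: C₊=(4.5020,3.9689) cross=23.003; C₋=(5.4857,-3.9704) cross=-23.003
  mode + wants cross > 0 → take C=(4.5020,3.9689) (cross=23.003)
ex = (C−B)/|BC| = (0.7442,0.6680); ey = (-0.6680,0.7442)
P = B + 1.18·ex + 3.24·ey = (-1.9933,2.4922)

-1.99 2.49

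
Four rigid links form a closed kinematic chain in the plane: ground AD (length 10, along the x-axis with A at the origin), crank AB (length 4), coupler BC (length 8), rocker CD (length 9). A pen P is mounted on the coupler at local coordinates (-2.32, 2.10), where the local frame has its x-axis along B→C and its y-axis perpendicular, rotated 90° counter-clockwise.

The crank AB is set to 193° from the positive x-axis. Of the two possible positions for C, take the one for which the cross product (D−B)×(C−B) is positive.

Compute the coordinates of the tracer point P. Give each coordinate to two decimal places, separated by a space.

A=(0,0), D=(10.00,0)
B = A + 4.00·(cos193°, sin193°) = (-3.8975, -0.8998)
|BD| = 13.9266
circle(B,8.00) ∩ circle(D,9.00): a=6.3529, h=4.8621
  candidates: C₊=(2.1280,4.3626) cross=67.713; C₋=(2.7563,-5.3413) cross=-67.713
  mode + wants cross > 0 → take C=(2.1280,4.3626) (cross=67.713)
ex = (C−B)/|BC| = (0.7532,0.6578); ey = (-0.6578,0.7532)
P = B + -2.32·ex + 2.10·ey = (-7.0263,-0.8442)

-7.03 -0.84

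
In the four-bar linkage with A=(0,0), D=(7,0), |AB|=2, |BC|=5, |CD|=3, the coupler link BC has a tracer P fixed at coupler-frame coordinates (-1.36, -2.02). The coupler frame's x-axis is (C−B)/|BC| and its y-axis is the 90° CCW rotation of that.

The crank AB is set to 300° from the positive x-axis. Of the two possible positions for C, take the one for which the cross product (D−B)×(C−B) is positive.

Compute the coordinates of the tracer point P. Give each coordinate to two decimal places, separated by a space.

1.44 -4.13

A=(0,0), D=(7.00,0)
B = A + 2.00·(cos300°, sin300°) = (1.0000, -1.7321)
|BD| = 6.2450
circle(B,5.00) ∩ circle(D,3.00): a=4.4035, h=2.3683
  candidates: C₊=(4.5739,1.7647) cross=14.790; C₋=(5.8876,-2.7861) cross=-14.790
  mode + wants cross > 0 → take C=(4.5739,1.7647) (cross=14.790)
ex = (C−B)/|BC| = (0.7148,0.6993); ey = (-0.6993,0.7148)
P = B + -1.36·ex + -2.02·ey = (1.4406,-4.1270)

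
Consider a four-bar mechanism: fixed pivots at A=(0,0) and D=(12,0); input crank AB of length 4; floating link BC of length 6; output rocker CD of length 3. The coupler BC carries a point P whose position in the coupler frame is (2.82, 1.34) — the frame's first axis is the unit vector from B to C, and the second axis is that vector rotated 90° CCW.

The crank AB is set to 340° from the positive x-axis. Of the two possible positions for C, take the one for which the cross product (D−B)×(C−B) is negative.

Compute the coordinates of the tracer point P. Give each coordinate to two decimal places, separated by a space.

6.70 -0.31

A=(0,0), D=(12.00,0)
B = A + 4.00·(cos340°, sin340°) = (3.7588, -1.3681)
|BD| = 8.3540
circle(B,6.00) ∩ circle(D,3.00): a=5.7930, h=1.5624
  candidates: C₊=(9.2177,1.1219) cross=13.053; C₋=(9.7294,-1.9607) cross=-13.053
  mode - wants cross < 0 → take C=(9.7294,-1.9607) (cross=-13.053)
ex = (C−B)/|BC| = (0.9951,-0.0988); ey = (0.0988,0.9951)
P = B + 2.82·ex + 1.34·ey = (6.6973,-0.3132)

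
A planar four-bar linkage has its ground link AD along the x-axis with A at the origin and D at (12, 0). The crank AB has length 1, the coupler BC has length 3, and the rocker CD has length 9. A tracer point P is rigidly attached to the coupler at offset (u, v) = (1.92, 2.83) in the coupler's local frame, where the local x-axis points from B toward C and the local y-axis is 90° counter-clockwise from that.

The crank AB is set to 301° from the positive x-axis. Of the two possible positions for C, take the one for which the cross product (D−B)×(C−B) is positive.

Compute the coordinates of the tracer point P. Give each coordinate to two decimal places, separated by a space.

A=(0,0), D=(12.00,0)
B = A + 1.00·(cos301°, sin301°) = (0.5150, -0.8572)
|BD| = 11.5169
circle(B,3.00) ∩ circle(D,9.00): a=2.6326, h=1.4385
  candidates: C₊=(3.0333,0.7733) cross=16.567; C₋=(3.2474,-2.0958) cross=-16.567
  mode + wants cross > 0 → take C=(3.0333,0.7733) (cross=16.567)
ex = (C−B)/|BC| = (0.8394,0.5435); ey = (-0.5435,0.8394)
P = B + 1.92·ex + 2.83·ey = (0.5886,2.5619)

0.59 2.56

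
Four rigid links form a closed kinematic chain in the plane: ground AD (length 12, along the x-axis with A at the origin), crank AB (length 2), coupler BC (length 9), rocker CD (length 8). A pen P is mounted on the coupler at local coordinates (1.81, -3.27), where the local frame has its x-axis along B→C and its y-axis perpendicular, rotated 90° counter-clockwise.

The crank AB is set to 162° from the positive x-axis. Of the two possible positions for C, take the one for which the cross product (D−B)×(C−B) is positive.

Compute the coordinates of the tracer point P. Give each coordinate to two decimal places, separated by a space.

A=(0,0), D=(12.00,0)
B = A + 2.00·(cos162°, sin162°) = (-1.9021, 0.6180)
|BD| = 13.9158
circle(B,9.00) ∩ circle(D,8.00): a=7.5687, h=4.8697
  candidates: C₊=(5.8754,5.1468) cross=67.766; C₋=(5.4429,-4.5830) cross=-67.766
  mode + wants cross > 0 → take C=(5.8754,5.1468) (cross=67.766)
ex = (C−B)/|BC| = (0.8642,0.5032); ey = (-0.5032,0.8642)
P = B + 1.81·ex + -3.27·ey = (1.3075,-1.2970)

1.31 -1.30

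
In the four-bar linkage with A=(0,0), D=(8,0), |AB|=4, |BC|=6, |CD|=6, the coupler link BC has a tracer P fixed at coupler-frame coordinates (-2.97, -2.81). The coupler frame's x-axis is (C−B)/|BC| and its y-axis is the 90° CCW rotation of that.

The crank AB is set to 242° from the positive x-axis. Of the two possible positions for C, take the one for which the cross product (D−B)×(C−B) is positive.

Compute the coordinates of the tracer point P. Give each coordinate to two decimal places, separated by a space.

-1.73 -7.62

A=(0,0), D=(8.00,0)
B = A + 4.00·(cos242°, sin242°) = (-1.8779, -3.5318)
|BD| = 10.4903
circle(B,6.00) ∩ circle(D,6.00): a=5.2451, h=2.9135
  candidates: C₊=(2.0802,0.9775) cross=30.563; C₋=(4.0420,-4.5093) cross=-30.563
  mode + wants cross > 0 → take C=(2.0802,0.9775) (cross=30.563)
ex = (C−B)/|BC| = (0.6597,0.7516); ey = (-0.7516,0.6597)
P = B + -2.97·ex + -2.81·ey = (-1.7253,-7.6176)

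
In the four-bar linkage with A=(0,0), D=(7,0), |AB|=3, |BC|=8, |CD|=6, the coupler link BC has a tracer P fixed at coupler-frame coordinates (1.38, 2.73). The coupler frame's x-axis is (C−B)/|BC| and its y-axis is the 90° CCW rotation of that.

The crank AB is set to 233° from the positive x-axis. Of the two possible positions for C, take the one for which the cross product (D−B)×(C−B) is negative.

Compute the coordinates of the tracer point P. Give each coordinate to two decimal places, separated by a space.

A=(0,0), D=(7.00,0)
B = A + 3.00·(cos233°, sin233°) = (-1.8054, -2.3959)
|BD| = 9.1256
circle(B,8.00) ∩ circle(D,6.00): a=6.0969, h=5.1795
  candidates: C₊=(2.7177,4.2026) cross=47.266; C₋=(5.4375,-5.7930) cross=-47.266
  mode - wants cross < 0 → take C=(5.4375,-5.7930) (cross=-47.266)
ex = (C−B)/|BC| = (0.9054,-0.4246); ey = (0.4246,0.9054)
P = B + 1.38·ex + 2.73·ey = (0.6032,-0.5103)

0.60 -0.51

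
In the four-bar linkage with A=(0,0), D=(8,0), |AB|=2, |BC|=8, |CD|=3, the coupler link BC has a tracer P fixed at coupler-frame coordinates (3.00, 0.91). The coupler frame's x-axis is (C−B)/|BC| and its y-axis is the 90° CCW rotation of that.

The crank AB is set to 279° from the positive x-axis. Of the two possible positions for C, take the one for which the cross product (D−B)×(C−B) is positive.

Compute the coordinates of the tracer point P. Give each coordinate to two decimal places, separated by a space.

A=(0,0), D=(8.00,0)
B = A + 2.00·(cos279°, sin279°) = (0.3129, -1.9754)
|BD| = 7.9369
circle(B,8.00) ∩ circle(D,3.00): a=7.4333, h=2.9574
  candidates: C₊=(6.7762,2.7390) cross=23.473; C₋=(8.2483,-2.9897) cross=-23.473
  mode + wants cross > 0 → take C=(6.7762,2.7390) (cross=23.473)
ex = (C−B)/|BC| = (0.8079,0.5893); ey = (-0.5893,0.8079)
P = B + 3.00·ex + 0.91·ey = (2.2003,0.5277)

2.20 0.53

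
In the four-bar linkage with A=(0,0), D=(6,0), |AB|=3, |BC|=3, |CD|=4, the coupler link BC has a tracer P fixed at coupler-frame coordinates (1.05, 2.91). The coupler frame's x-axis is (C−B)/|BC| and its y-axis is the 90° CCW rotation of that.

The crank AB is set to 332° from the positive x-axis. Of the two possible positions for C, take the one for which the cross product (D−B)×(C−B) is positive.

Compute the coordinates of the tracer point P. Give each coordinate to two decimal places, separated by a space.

-0.36 -0.68

A=(0,0), D=(6.00,0)
B = A + 3.00·(cos332°, sin332°) = (2.6488, -1.4084)
|BD| = 3.6351
circle(B,3.00) ∩ circle(D,4.00): a=0.8547, h=2.8757
  candidates: C₊=(2.3226,1.5738) cross=10.453; C₋=(4.5510,-3.7283) cross=-10.453
  mode + wants cross > 0 → take C=(2.3226,1.5738) (cross=10.453)
ex = (C−B)/|BC| = (-0.1087,0.9941); ey = (-0.9941,-0.1087)
P = B + 1.05·ex + 2.91·ey = (-0.3581,-0.6811)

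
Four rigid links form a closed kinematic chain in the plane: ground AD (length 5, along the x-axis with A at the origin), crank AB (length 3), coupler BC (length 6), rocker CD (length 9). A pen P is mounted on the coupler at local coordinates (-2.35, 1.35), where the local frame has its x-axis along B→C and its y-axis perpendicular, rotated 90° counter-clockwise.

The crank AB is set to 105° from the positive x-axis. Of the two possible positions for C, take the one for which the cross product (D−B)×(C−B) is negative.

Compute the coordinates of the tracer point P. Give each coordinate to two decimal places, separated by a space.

A=(0,0), D=(5.00,0)
B = A + 3.00·(cos105°, sin105°) = (-0.7765, 2.8978)
|BD| = 6.4626
circle(B,6.00) ∩ circle(D,9.00): a=-0.2503, h=5.9948
  candidates: C₊=(1.6878,8.3684) cross=38.742; C₋=(-3.6882,-2.3483) cross=-38.742
  mode - wants cross < 0 → take C=(-3.6882,-2.3483) (cross=-38.742)
ex = (C−B)/|BC| = (-0.4853,-0.8743); ey = (0.8743,-0.4853)
P = B + -2.35·ex + 1.35·ey = (1.5444,4.2974)

1.54 4.30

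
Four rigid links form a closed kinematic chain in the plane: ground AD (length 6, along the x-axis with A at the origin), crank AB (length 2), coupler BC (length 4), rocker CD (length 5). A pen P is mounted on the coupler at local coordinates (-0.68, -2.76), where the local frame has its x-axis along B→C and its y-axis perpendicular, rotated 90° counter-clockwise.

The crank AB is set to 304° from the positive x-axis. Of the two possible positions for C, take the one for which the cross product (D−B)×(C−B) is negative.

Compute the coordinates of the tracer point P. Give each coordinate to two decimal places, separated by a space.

-1.34 -3.09

A=(0,0), D=(6.00,0)
B = A + 2.00·(cos304°, sin304°) = (1.1184, -1.6581)
|BD| = 5.1555
circle(B,4.00) ∩ circle(D,5.00): a=1.7049, h=3.6185
  candidates: C₊=(1.5690,2.3165) cross=18.655; C₋=(3.8965,-4.5360) cross=-18.655
  mode - wants cross < 0 → take C=(3.8965,-4.5360) (cross=-18.655)
ex = (C−B)/|BC| = (0.6945,-0.7195); ey = (0.7195,0.6945)
P = B + -0.68·ex + -2.76·ey = (-1.3396,-3.0857)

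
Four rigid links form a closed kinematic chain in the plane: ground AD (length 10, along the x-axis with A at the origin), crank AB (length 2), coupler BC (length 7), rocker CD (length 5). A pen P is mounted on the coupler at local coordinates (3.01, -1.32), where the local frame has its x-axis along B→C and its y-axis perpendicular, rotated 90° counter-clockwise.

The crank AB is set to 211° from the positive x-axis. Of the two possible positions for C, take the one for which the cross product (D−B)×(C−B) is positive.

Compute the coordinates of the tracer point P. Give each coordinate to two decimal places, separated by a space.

A=(0,0), D=(10.00,0)
B = A + 2.00·(cos211°, sin211°) = (-1.7143, -1.0301)
|BD| = 11.7595
circle(B,7.00) ∩ circle(D,5.00): a=6.9002, h=1.1777
  candidates: C₊=(5.0562,0.7475) cross=13.849; C₋=(5.2625,-1.5988) cross=-13.849
  mode + wants cross > 0 → take C=(5.0562,0.7475) (cross=13.849)
ex = (C−B)/|BC| = (0.9672,0.2539); ey = (-0.2539,0.9672)
P = B + 3.01·ex + -1.32·ey = (1.5322,-1.5424)

1.53 -1.54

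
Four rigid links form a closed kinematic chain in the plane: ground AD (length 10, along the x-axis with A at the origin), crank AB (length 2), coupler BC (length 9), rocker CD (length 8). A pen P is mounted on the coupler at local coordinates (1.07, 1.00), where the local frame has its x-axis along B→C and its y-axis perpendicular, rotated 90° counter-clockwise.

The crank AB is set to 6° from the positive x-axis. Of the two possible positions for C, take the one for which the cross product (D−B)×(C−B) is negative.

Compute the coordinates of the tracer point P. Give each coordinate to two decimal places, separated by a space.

3.41 -0.15

A=(0,0), D=(10.00,0)
B = A + 2.00·(cos6°, sin6°) = (1.9890, 0.2091)
|BD| = 8.0137
circle(B,9.00) ∩ circle(D,8.00): a=5.0675, h=7.4378
  candidates: C₊=(7.2489,7.5121) cross=59.604; C₋=(6.8608,-7.3584) cross=-59.604
  mode - wants cross < 0 → take C=(6.8608,-7.3584) (cross=-59.604)
ex = (C−B)/|BC| = (0.5413,-0.8408); ey = (0.8408,0.5413)
P = B + 1.07·ex + 1.00·ey = (3.4091,-0.1493)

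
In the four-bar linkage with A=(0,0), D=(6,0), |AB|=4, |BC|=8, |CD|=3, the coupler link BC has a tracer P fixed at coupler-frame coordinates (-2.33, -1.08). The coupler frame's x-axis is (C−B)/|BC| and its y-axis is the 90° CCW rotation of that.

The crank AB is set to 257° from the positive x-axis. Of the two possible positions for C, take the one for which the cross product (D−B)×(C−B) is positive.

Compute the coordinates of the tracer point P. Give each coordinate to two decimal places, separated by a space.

-1.52 -6.39

A=(0,0), D=(6.00,0)
B = A + 4.00·(cos257°, sin257°) = (-0.8998, -3.8975)
|BD| = 7.9245
circle(B,8.00) ∩ circle(D,3.00): a=7.4325, h=2.9594
  candidates: C₊=(4.1161,2.3347) cross=23.452; C₋=(7.0271,-2.8187) cross=-23.452
  mode + wants cross > 0 → take C=(4.1161,2.3347) (cross=23.452)
ex = (C−B)/|BC| = (0.6270,0.7790); ey = (-0.7790,0.6270)
P = B + -2.33·ex + -1.08·ey = (-1.5193,-6.3898)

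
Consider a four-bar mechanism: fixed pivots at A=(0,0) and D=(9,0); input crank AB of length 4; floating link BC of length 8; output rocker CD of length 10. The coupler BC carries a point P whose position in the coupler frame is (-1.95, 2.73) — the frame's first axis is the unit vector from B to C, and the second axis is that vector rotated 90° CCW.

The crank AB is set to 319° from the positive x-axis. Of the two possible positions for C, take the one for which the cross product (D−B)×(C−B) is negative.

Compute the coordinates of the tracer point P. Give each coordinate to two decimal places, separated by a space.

A=(0,0), D=(9.00,0)
B = A + 4.00·(cos319°, sin319°) = (3.0188, -2.6242)
|BD| = 6.5315
circle(B,8.00) ∩ circle(D,10.00): a=0.5099, h=7.9837
  candidates: C₊=(0.2781,4.8916) cross=52.146; C₋=(6.6935,-9.7304) cross=-52.146
  mode - wants cross < 0 → take C=(6.6935,-9.7304) (cross=-52.146)
ex = (C−B)/|BC| = (0.4593,-0.8883); ey = (0.8883,0.4593)
P = B + -1.95·ex + 2.73·ey = (4.5481,0.3619)

4.55 0.36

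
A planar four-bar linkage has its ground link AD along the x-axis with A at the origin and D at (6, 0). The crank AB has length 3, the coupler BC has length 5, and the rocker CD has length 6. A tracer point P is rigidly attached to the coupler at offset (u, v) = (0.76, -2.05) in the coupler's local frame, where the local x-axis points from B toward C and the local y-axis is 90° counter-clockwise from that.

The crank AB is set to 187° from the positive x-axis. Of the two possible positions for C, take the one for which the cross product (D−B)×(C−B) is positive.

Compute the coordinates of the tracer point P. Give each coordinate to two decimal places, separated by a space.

-1.05 -1.40

A=(0,0), D=(6.00,0)
B = A + 3.00·(cos187°, sin187°) = (-2.9776, -0.3656)
|BD| = 8.9851
circle(B,5.00) ∩ circle(D,6.00): a=3.8804, h=3.1532
  candidates: C₊=(0.7713,2.9428) cross=28.331; C₋=(1.0279,-3.3583) cross=-28.331
  mode + wants cross > 0 → take C=(0.7713,2.9428) (cross=28.331)
ex = (C−B)/|BC| = (0.7498,0.6617); ey = (-0.6617,0.7498)
P = B + 0.76·ex + -2.05·ey = (-1.0513,-1.3998)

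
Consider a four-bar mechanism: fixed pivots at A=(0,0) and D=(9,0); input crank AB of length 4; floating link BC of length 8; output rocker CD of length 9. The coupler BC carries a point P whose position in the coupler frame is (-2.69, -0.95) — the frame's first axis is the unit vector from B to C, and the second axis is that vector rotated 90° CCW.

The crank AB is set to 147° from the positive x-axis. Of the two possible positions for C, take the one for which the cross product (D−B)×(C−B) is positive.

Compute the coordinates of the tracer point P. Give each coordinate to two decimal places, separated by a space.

A=(0,0), D=(9.00,0)
B = A + 4.00·(cos147°, sin147°) = (-3.3547, 2.1786)
|BD| = 12.5453
circle(B,8.00) ∩ circle(D,9.00): a=5.5951, h=5.7179
  candidates: C₊=(3.1484,6.8380) cross=71.733; C₋=(1.1625,-4.4241) cross=-71.733
  mode + wants cross > 0 → take C=(3.1484,6.8380) (cross=71.733)
ex = (C−B)/|BC| = (0.8129,0.5824); ey = (-0.5824,0.8129)
P = B + -2.69·ex + -0.95·ey = (-4.9880,-0.1604)

-4.99 -0.16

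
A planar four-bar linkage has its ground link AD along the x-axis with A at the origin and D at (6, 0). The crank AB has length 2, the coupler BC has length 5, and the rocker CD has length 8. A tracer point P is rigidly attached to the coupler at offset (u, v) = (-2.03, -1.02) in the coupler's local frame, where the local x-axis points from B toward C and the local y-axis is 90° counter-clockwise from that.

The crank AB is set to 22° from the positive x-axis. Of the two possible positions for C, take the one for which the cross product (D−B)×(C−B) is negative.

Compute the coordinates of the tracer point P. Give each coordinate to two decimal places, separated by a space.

2.40 2.95

A=(0,0), D=(6.00,0)
B = A + 2.00·(cos22°, sin22°) = (1.8544, 0.7492)
|BD| = 4.2128
circle(B,5.00) ∩ circle(D,8.00): a=-2.5224, h=4.3171
  candidates: C₊=(0.1400,5.4461) cross=18.187; C₋=(-1.3956,-3.0505) cross=-18.187
  mode - wants cross < 0 → take C=(-1.3956,-3.0505) (cross=-18.187)
ex = (C−B)/|BC| = (-0.6500,-0.7599); ey = (0.7599,-0.6500)
P = B + -2.03·ex + -1.02·ey = (2.3987,2.9549)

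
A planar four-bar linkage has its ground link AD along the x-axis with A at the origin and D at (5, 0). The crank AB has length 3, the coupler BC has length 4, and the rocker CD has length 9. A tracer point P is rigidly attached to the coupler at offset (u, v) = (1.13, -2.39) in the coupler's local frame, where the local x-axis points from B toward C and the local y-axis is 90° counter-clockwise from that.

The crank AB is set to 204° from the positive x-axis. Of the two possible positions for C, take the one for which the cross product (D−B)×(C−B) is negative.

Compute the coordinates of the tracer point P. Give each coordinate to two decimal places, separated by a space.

A=(0,0), D=(5.00,0)
B = A + 3.00·(cos204°, sin204°) = (-2.7406, -1.2202)
|BD| = 7.8362
circle(B,4.00) ∩ circle(D,9.00): a=-0.2293, h=3.9934
  candidates: C₊=(-3.5890,2.6888) cross=31.293; C₋=(-2.3453,-5.2006) cross=-31.293
  mode - wants cross < 0 → take C=(-2.3453,-5.2006) (cross=-31.293)
ex = (C−B)/|BC| = (0.0988,-0.9951); ey = (0.9951,0.0988)
P = B + 1.13·ex + -2.39·ey = (-5.0073,-2.5809)

-5.01 -2.58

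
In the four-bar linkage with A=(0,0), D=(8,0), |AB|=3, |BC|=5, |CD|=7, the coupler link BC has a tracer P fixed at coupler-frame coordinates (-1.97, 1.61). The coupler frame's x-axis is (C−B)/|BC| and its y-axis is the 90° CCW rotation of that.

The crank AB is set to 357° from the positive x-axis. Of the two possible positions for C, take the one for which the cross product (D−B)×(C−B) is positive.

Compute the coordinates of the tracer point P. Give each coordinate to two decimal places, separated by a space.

1.41 -2.14

A=(0,0), D=(8.00,0)
B = A + 3.00·(cos357°, sin357°) = (2.9959, -0.1570)
|BD| = 5.0066
circle(B,5.00) ∩ circle(D,7.00): a=0.1064, h=4.9989
  candidates: C₊=(2.9455,4.8427) cross=25.027; C₋=(3.2590,-5.1501) cross=-25.027
  mode + wants cross > 0 → take C=(2.9455,4.8427) (cross=25.027)
ex = (C−B)/|BC| = (-0.0101,0.9999); ey = (-0.9999,-0.0101)
P = B + -1.97·ex + 1.61·ey = (1.4058,-2.1431)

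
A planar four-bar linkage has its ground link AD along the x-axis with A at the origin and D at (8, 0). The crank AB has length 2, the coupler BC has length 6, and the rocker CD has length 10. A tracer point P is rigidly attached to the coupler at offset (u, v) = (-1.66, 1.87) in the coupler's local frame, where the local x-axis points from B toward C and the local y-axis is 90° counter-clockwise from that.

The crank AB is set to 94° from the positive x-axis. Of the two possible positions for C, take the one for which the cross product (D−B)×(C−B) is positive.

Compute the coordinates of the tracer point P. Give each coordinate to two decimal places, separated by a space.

-2.42 0.97

A=(0,0), D=(8.00,0)
B = A + 2.00·(cos94°, sin94°) = (-0.1395, 1.9951)
|BD| = 8.3805
circle(B,6.00) ∩ circle(D,10.00): a=0.3718, h=5.9885
  candidates: C₊=(1.6473,7.7229) cross=50.186; C₋=(-1.2040,-3.9097) cross=-50.186
  mode + wants cross > 0 → take C=(1.6473,7.7229) (cross=50.186)
ex = (C−B)/|BC| = (0.2978,0.9546); ey = (-0.9546,0.2978)
P = B + -1.66·ex + 1.87·ey = (-2.4190,0.9673)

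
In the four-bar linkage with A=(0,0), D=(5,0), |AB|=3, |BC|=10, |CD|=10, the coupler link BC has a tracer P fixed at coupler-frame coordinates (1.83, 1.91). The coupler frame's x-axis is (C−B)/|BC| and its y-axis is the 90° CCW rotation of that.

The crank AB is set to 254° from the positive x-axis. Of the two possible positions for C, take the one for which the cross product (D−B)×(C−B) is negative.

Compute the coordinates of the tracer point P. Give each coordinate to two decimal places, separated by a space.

A=(0,0), D=(5.00,0)
B = A + 3.00·(cos254°, sin254°) = (-0.8269, -2.8838)
|BD| = 6.5015
circle(B,10.00) ∩ circle(D,10.00): a=3.2507, h=9.4569
  candidates: C₊=(-2.1081,7.0338) cross=61.484; C₋=(6.2812,-9.9176) cross=-61.484
  mode - wants cross < 0 → take C=(6.2812,-9.9176) (cross=-61.484)
ex = (C−B)/|BC| = (0.7108,-0.7034); ey = (0.7034,0.7108)
P = B + 1.83·ex + 1.91·ey = (1.8173,-2.8133)

1.82 -2.81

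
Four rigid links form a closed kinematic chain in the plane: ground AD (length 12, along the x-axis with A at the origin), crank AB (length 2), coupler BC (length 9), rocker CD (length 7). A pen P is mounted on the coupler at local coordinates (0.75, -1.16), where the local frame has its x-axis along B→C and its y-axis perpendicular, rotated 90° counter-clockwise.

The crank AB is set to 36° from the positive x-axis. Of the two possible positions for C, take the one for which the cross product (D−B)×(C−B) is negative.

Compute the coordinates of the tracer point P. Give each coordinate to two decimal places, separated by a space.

1.26 -0.16

A=(0,0), D=(12.00,0)
B = A + 2.00·(cos36°, sin36°) = (1.6180, 1.1756)
|BD| = 10.4483
circle(B,9.00) ∩ circle(D,7.00): a=6.7555, h=5.9467
  candidates: C₊=(8.9997,6.3244) cross=62.133; C₋=(7.6616,-5.4934) cross=-62.133
  mode - wants cross < 0 → take C=(7.6616,-5.4934) (cross=-62.133)
ex = (C−B)/|BC| = (0.6715,-0.7410); ey = (0.7410,0.6715)
P = B + 0.75·ex + -1.16·ey = (1.2621,-0.1591)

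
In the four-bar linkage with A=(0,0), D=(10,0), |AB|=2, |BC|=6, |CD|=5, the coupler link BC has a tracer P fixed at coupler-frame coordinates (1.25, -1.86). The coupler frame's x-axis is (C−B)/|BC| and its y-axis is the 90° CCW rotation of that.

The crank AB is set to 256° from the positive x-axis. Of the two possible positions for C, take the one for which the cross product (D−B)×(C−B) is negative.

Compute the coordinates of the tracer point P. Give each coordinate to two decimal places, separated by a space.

A=(0,0), D=(10.00,0)
B = A + 2.00·(cos256°, sin256°) = (-0.4838, -1.9406)
|BD| = 10.6619
circle(B,6.00) ∩ circle(D,5.00): a=5.8468, h=1.3471
  candidates: C₊=(5.0201,0.4482) cross=14.363; C₋=(5.5105,-2.2010) cross=-14.363
  mode - wants cross < 0 → take C=(5.5105,-2.2010) (cross=-14.363)
ex = (C−B)/|BC| = (0.9991,-0.0434); ey = (0.0434,0.9991)
P = B + 1.25·ex + -1.86·ey = (0.6843,-3.8531)

0.68 -3.85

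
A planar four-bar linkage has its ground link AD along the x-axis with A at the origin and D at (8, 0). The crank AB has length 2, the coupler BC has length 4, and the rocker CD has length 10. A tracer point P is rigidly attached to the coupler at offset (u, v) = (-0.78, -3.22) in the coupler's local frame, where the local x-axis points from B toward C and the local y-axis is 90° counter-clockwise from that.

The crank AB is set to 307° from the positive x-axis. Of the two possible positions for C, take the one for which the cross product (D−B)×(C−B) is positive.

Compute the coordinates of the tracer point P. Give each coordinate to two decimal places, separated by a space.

3.79 0.48

A=(0,0), D=(8.00,0)
B = A + 2.00·(cos307°, sin307°) = (1.2036, -1.5973)
|BD| = 6.9815
circle(B,4.00) ∩ circle(D,10.00): a=-2.5251, h=3.1022
  candidates: C₊=(-1.9642,0.8450) cross=21.658; C₋=(-0.5447,-5.1949) cross=-21.658
  mode + wants cross > 0 → take C=(-1.9642,0.8450) (cross=21.658)
ex = (C−B)/|BC| = (-0.7920,0.6106); ey = (-0.6106,-0.7920)
P = B + -0.78·ex + -3.22·ey = (3.7874,0.4766)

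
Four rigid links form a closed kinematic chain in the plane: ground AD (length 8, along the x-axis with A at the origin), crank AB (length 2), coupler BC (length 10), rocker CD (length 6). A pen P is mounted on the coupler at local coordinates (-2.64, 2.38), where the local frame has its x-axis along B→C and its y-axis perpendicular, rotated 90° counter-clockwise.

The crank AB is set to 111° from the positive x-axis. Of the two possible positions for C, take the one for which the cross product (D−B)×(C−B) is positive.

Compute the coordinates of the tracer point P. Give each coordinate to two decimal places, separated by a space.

-4.10 2.95

A=(0,0), D=(8.00,0)
B = A + 2.00·(cos111°, sin111°) = (-0.7167, 1.8672)
|BD| = 8.9145
circle(B,10.00) ∩ circle(D,6.00): a=8.0469, h=5.9369
  candidates: C₊=(8.3952,5.9870) cross=52.925; C₋=(5.9082,-5.6235) cross=-52.925
  mode + wants cross > 0 → take C=(8.3952,5.9870) (cross=52.925)
ex = (C−B)/|BC| = (0.9112,0.4120); ey = (-0.4120,0.9112)
P = B + -2.64·ex + 2.38·ey = (-4.1028,2.9482)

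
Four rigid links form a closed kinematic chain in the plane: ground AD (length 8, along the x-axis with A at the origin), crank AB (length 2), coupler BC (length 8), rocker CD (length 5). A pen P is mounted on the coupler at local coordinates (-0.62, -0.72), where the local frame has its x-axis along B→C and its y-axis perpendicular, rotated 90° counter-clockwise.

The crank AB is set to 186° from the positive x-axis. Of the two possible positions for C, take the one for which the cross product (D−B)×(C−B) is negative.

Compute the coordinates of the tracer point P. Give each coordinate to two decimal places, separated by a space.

A=(0,0), D=(8.00,0)
B = A + 2.00·(cos186°, sin186°) = (-1.9890, -0.2091)
|BD| = 9.9912
circle(B,8.00) ∩ circle(D,5.00): a=6.9473, h=3.9667
  candidates: C₊=(4.8738,3.9021) cross=39.632; C₋=(5.0398,-4.0295) cross=-39.632
  mode - wants cross < 0 → take C=(5.0398,-4.0295) (cross=-39.632)
ex = (C−B)/|BC| = (0.8786,-0.4776); ey = (0.4776,0.8786)
P = B + -0.62·ex + -0.72·ey = (-2.8776,-0.5456)

-2.88 -0.55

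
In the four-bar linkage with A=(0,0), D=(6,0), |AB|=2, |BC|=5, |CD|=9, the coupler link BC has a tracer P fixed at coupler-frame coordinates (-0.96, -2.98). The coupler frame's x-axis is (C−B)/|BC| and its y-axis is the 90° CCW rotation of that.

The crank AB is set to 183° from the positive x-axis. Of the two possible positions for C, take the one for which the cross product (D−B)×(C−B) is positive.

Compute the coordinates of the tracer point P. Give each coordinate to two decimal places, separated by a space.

0.89 -1.32

A=(0,0), D=(6.00,0)
B = A + 2.00·(cos183°, sin183°) = (-1.9973, -0.1047)
|BD| = 7.9979
circle(B,5.00) ∩ circle(D,9.00): a=0.4981, h=4.9751
  candidates: C₊=(-1.5643,4.8766) cross=39.791; C₋=(-1.4341,-5.0729) cross=-39.791
  mode + wants cross > 0 → take C=(-1.5643,4.8766) (cross=39.791)
ex = (C−B)/|BC| = (0.0866,0.9962); ey = (-0.9962,0.0866)
P = B + -0.96·ex + -2.98·ey = (0.8884,-1.3191)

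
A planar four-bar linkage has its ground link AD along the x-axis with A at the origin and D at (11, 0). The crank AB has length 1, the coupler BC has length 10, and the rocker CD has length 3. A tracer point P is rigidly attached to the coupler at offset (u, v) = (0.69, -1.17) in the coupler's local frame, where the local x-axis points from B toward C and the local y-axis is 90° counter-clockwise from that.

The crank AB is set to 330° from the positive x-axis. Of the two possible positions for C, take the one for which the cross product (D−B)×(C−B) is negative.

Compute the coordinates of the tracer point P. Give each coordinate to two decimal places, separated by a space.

A=(0,0), D=(11.00,0)
B = A + 1.00·(cos330°, sin330°) = (0.8660, -0.5000)
|BD| = 10.1463
circle(B,10.00) ∩ circle(D,3.00): a=9.5575, h=2.9417
  candidates: C₊=(10.2670,2.9091) cross=29.847; C₋=(10.5569,-2.9671) cross=-29.847
  mode - wants cross < 0 → take C=(10.5569,-2.9671) (cross=-29.847)
ex = (C−B)/|BC| = (0.9691,-0.2467); ey = (0.2467,0.9691)
P = B + 0.69·ex + -1.17·ey = (1.2460,-1.8041)

1.25 -1.80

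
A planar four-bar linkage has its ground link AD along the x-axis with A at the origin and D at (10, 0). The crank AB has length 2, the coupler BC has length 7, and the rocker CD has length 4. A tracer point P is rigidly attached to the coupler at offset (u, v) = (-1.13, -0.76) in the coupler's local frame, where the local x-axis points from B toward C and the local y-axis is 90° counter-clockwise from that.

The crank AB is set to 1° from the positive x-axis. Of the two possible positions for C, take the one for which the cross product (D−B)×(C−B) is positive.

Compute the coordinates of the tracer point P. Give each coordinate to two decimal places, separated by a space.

A=(0,0), D=(10.00,0)
B = A + 2.00·(cos1°, sin1°) = (1.9997, 0.0349)
|BD| = 8.0004
circle(B,7.00) ∩ circle(D,4.00): a=6.0626, h=3.4993
  candidates: C₊=(8.0775,3.5077) cross=27.996; C₋=(8.0470,-3.4908) cross=-27.996
  mode + wants cross > 0 → take C=(8.0775,3.5077) (cross=27.996)
ex = (C−B)/|BC| = (0.8683,0.4961); ey = (-0.4961,0.8683)
P = B + -1.13·ex + -0.76·ey = (1.3956,-1.1856)

1.40 -1.19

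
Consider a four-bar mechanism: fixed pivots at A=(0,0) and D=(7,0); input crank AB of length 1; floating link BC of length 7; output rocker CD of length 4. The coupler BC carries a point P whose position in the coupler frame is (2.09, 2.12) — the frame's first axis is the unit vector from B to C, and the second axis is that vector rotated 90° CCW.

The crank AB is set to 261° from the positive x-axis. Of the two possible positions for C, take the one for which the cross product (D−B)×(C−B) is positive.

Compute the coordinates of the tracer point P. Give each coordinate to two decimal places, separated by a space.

0.06 1.98

A=(0,0), D=(7.00,0)
B = A + 1.00·(cos261°, sin261°) = (-0.1564, -0.9877)
|BD| = 7.2243
circle(B,7.00) ∩ circle(D,4.00): a=5.8961, h=3.7731
  candidates: C₊=(5.1685,3.5560) cross=27.258; C₋=(6.2001,-3.9192) cross=-27.258
  mode + wants cross > 0 → take C=(5.1685,3.5560) (cross=27.258)
ex = (C−B)/|BC| = (0.7607,0.6491); ey = (-0.6491,0.7607)
P = B + 2.09·ex + 2.12·ey = (0.0573,1.9816)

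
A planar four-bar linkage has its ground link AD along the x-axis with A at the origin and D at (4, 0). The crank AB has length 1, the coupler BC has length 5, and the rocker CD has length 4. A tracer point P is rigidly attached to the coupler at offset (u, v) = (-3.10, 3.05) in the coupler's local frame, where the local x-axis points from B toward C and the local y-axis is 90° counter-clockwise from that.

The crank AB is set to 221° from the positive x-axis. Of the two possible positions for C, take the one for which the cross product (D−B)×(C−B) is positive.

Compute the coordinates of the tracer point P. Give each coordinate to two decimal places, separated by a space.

A=(0,0), D=(4.00,0)
B = A + 1.00·(cos221°, sin221°) = (-0.7547, -0.6561)
|BD| = 4.7998
circle(B,5.00) ∩ circle(D,4.00): a=3.3374, h=3.7231
  candidates: C₊=(2.0425,3.4883) cross=17.870; C₋=(3.0603,-3.8881) cross=-17.870
  mode + wants cross > 0 → take C=(2.0425,3.4883) (cross=17.870)
ex = (C−B)/|BC| = (0.5594,0.8289); ey = (-0.8289,0.5594)
P = B + -3.10·ex + 3.05·ey = (-5.0170,-1.5193)

-5.02 -1.52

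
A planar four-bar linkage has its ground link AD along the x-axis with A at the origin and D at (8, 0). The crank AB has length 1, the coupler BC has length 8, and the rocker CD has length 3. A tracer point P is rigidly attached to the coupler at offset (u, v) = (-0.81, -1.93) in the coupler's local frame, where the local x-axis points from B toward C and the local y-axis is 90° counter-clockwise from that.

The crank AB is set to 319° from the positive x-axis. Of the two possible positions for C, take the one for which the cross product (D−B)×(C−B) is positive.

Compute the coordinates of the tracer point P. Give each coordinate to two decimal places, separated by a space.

A=(0,0), D=(8.00,0)
B = A + 1.00·(cos319°, sin319°) = (0.7547, -0.6561)
|BD| = 7.2749
circle(B,8.00) ∩ circle(D,3.00): a=7.4176, h=2.9966
  candidates: C₊=(7.8718,2.9973) cross=21.800; C₋=(8.4123,-2.9715) cross=-21.800
  mode + wants cross > 0 → take C=(7.8718,2.9973) (cross=21.800)
ex = (C−B)/|BC| = (0.8896,0.4567); ey = (-0.4567,0.8896)
P = B + -0.81·ex + -1.93·ey = (0.9155,-2.7430)

0.92 -2.74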